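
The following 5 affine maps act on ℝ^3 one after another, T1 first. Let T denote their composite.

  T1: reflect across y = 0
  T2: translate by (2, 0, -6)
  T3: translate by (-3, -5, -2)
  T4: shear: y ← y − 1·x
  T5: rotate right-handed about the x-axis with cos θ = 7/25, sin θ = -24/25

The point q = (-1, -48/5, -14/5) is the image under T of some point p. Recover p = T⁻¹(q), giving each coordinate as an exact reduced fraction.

T1 = [1 0 0 0; 0 -1 0 0; 0 0 1 0; 0 0 0 1]
T2·T1 = [1 0 0 2; 0 -1 0 0; 0 0 1 -6; 0 0 0 1]
T3·…·T1 = [1 0 0 -1; 0 -1 0 -5; 0 0 1 -8; 0 0 0 1]
T4·…·T1 = [1 0 0 -1; -1 -1 0 -4; 0 0 1 -8; 0 0 0 1]
T5·…·T1 = [1 0 0 -1; -7/25 -7/25 24/25 -44/5; 24/25 24/25 7/25 8/5; 0 0 0 1]
det M = -1; M⁻¹ = [1 0 0 1; -1 -7/25 24/25 -5; 0 24/25 7/25 8; 0 0 0 1]
M⁻¹ · (-1, -48/5, -14/5)ᵀ = (0, -4, -2)ᵀ

p = (0, -4, -2)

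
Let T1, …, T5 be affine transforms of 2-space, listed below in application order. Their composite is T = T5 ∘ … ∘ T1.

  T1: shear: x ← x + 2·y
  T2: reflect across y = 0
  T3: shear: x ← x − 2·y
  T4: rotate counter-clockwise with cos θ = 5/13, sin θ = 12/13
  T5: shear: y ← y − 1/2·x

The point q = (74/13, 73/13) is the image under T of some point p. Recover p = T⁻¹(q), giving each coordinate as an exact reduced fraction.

p = (2, 2)

T1 = [1 2 0; 0 1 0; 0 0 1]
T2·T1 = [1 2 0; 0 -1 0; 0 0 1]
T3·…·T1 = [1 4 0; 0 -1 0; 0 0 1]
T4·…·T1 = [5/13 32/13 0; 12/13 43/13 0; 0 0 1]
T5·…·T1 = [5/13 32/13 0; 19/26 27/13 0; 0 0 1]
det M = -1; M⁻¹ = [-27/13 32/13 0; 19/26 -5/13 0; 0 0 1]
M⁻¹ · (74/13, 73/13)ᵀ = (2, 2)ᵀ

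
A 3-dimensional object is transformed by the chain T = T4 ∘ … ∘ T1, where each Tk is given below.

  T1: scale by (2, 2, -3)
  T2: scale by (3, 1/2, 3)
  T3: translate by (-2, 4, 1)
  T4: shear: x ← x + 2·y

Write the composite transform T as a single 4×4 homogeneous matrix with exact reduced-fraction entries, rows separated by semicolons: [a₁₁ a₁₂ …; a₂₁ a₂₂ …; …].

T = [6 2 0 6; 0 1 0 4; 0 0 -9 1; 0 0 0 1]

T1 = [2 0 0 0; 0 2 0 0; 0 0 -3 0; 0 0 0 1]
T2·T1 = [6 0 0 0; 0 1 0 0; 0 0 -9 0; 0 0 0 1]
T3·…·T1 = [6 0 0 -2; 0 1 0 4; 0 0 -9 1; 0 0 0 1]
T4·…·T1 = [6 2 0 6; 0 1 0 4; 0 0 -9 1; 0 0 0 1]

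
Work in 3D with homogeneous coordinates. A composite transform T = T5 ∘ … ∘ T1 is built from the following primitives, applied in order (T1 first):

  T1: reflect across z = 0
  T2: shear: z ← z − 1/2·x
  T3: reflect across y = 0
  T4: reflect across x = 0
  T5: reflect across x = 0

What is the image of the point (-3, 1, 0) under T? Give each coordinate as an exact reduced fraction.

T(p) = (-3, -1, 3/2)

T1 reflect across z = 0: (-3, 1, 0) → (-3, 1, 0)
T2 shear: z ← z − 1/2·x: (-3, 1, 0) → (-3, 1, 3/2)
T3 reflect across y = 0: (-3, 1, 3/2) → (-3, -1, 3/2)
T4 reflect across x = 0: (-3, -1, 3/2) → (3, -1, 3/2)
T5 reflect across x = 0: (3, -1, 3/2) → (-3, -1, 3/2)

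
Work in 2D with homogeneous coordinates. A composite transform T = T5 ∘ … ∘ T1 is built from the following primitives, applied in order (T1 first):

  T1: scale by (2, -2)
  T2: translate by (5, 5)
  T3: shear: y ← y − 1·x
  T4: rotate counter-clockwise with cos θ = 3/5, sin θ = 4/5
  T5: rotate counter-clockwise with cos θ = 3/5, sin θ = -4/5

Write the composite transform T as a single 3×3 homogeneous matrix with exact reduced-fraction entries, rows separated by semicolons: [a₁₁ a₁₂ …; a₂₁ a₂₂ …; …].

T = [2 0 5; -2 -2 0; 0 0 1]

T1 = [2 0 0; 0 -2 0; 0 0 1]
T2·T1 = [2 0 5; 0 -2 5; 0 0 1]
T3·…·T1 = [2 0 5; -2 -2 0; 0 0 1]
T4·…·T1 = [14/5 8/5 3; 2/5 -6/5 4; 0 0 1]
T5·…·T1 = [2 0 5; -2 -2 0; 0 0 1]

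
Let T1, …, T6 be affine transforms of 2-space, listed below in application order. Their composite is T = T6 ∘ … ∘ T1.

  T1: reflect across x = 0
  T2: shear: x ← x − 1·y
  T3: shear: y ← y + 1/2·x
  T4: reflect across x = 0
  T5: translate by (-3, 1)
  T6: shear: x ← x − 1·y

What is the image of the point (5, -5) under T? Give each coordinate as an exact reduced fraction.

T(p) = (1, -4)

T1 reflect across x = 0: (5, -5) → (-5, -5)
T2 shear: x ← x − 1·y: (-5, -5) → (0, -5)
T3 shear: y ← y + 1/2·x: (0, -5) → (0, -5)
T4 reflect across x = 0: (0, -5) → (0, -5)
T5 translate by (-3, 1): (0, -5) → (-3, -4)
T6 shear: x ← x − 1·y: (-3, -4) → (1, -4)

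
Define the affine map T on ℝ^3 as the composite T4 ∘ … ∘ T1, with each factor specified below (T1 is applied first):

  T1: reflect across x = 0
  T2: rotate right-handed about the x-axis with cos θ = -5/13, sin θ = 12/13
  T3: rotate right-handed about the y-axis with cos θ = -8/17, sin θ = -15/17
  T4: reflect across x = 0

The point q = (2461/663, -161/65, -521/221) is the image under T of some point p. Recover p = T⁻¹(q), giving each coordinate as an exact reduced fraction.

T1 = [-1 0 0 0; 0 1 0 0; 0 0 1 0; 0 0 0 1]
T2·T1 = [-1 0 0 0; 0 -5/13 -12/13 0; 0 12/13 -5/13 0; 0 0 0 1]
T3·…·T1 = [8/17 -180/221 75/221 0; 0 -5/13 -12/13 0; -15/17 -96/221 40/221 0; 0 0 0 1]
T4·…·T1 = [-8/17 180/221 -75/221 0; 0 -5/13 -12/13 0; -15/17 -96/221 40/221 0; 0 0 0 1]
det M = 1; M⁻¹ = [-8/17 0 -15/17 0; 180/221 -5/13 -96/221 0; -75/221 -12/13 40/221 0; 0 0 0 1]
M⁻¹ · (2461/663, -161/65, -521/221)ᵀ = (1/3, 5, 3/5)ᵀ

p = (1/3, 5, 3/5)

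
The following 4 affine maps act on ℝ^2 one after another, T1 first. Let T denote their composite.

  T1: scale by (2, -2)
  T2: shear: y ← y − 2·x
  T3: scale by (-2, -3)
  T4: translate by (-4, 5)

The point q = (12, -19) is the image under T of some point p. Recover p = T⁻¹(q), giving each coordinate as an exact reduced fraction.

T1 = [2 0 0; 0 -2 0; 0 0 1]
T2·T1 = [2 0 0; -4 -2 0; 0 0 1]
T3·…·T1 = [-4 0 0; 12 6 0; 0 0 1]
T4·…·T1 = [-4 0 -4; 12 6 5; 0 0 1]
det M = -24; M⁻¹ = [-1/4 0 -1; 1/2 1/6 7/6; 0 0 1]
M⁻¹ · (12, -19)ᵀ = (-4, 4)ᵀ

p = (-4, 4)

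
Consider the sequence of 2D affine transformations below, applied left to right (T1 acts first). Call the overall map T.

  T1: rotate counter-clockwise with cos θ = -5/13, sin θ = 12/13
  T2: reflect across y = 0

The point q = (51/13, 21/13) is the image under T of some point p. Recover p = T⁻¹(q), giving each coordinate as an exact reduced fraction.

T1 = [-5/13 -12/13 0; 12/13 -5/13 0; 0 0 1]
T2·T1 = [-5/13 -12/13 0; -12/13 5/13 0; 0 0 1]
det M = -1; M⁻¹ = [-5/13 -12/13 0; -12/13 5/13 0; 0 0 1]
M⁻¹ · (51/13, 21/13)ᵀ = (-3, -3)ᵀ

p = (-3, -3)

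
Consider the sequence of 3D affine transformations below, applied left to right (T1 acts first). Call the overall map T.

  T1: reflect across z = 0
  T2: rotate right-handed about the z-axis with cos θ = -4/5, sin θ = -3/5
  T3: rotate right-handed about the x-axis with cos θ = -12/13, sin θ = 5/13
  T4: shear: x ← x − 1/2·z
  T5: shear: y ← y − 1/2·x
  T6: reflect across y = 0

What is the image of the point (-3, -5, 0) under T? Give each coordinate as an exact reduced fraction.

T1 reflect across z = 0: (-3, -5, 0) → (-3, -5, 0)
T2 rotate right-handed about the z-axis with cos θ = -4/5, sin θ = -3/5: (-3, -5, 0) → (-3/5, 29/5, 0)
T3 rotate right-handed about the x-axis with cos θ = -12/13, sin θ = 5/13: (-3/5, 29/5, 0) → (-3/5, -348/65, 29/13)
T4 shear: x ← x − 1/2·z: (-3/5, -348/65, 29/13) → (-223/130, -348/65, 29/13)
T5 shear: y ← y − 1/2·x: (-223/130, -348/65, 29/13) → (-223/130, -1169/260, 29/13)
T6 reflect across y = 0: (-223/130, -1169/260, 29/13) → (-223/130, 1169/260, 29/13)

T(p) = (-223/130, 1169/260, 29/13)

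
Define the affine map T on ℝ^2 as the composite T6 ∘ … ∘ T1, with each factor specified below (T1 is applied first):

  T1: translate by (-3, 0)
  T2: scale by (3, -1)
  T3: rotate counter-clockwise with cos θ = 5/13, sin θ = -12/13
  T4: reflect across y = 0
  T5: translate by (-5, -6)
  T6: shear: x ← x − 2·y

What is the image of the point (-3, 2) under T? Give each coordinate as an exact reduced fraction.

T(p) = (389/13, -284/13)

T1 translate by (-3, 0): (-3, 2) → (-6, 2)
T2 scale by (3, -1): (-6, 2) → (-18, -2)
T3 rotate counter-clockwise with cos θ = 5/13, sin θ = -12/13: (-18, -2) → (-114/13, 206/13)
T4 reflect across y = 0: (-114/13, 206/13) → (-114/13, -206/13)
T5 translate by (-5, -6): (-114/13, -206/13) → (-179/13, -284/13)
T6 shear: x ← x − 2·y: (-179/13, -284/13) → (389/13, -284/13)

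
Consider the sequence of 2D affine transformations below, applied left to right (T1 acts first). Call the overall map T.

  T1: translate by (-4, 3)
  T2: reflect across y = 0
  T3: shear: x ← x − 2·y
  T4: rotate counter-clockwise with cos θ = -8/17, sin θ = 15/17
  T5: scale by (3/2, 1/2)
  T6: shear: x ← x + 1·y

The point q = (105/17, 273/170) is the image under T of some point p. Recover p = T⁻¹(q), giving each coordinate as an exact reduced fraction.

p = (-3, 6/5)

T1 = [1 0 -4; 0 1 3; 0 0 1]
T2·T1 = [1 0 -4; 0 -1 -3; 0 0 1]
T3·…·T1 = [1 2 2; 0 -1 -3; 0 0 1]
T4·…·T1 = [-8/17 -1/17 29/17; 15/17 38/17 54/17; 0 0 1]
T5·…·T1 = [-12/17 -3/34 87/34; 15/34 19/17 27/17; 0 0 1]
T6·…·T1 = [-9/34 35/34 141/34; 15/34 19/17 27/17; 0 0 1]
det M = -3/4; M⁻¹ = [-76/51 70/51 4; 10/17 6/17 -3; 0 0 1]
M⁻¹ · (105/17, 273/170)ᵀ = (-3, 6/5)ᵀ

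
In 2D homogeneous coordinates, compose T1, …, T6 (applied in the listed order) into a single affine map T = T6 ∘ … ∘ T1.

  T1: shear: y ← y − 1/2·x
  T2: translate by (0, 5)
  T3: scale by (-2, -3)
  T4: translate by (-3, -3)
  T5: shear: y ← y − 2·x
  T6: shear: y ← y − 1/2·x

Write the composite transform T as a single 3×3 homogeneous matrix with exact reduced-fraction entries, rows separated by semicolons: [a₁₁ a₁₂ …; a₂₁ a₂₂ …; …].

T1 = [1 0 0; -1/2 1 0; 0 0 1]
T2·T1 = [1 0 0; -1/2 1 5; 0 0 1]
T3·…·T1 = [-2 0 0; 3/2 -3 -15; 0 0 1]
T4·…·T1 = [-2 0 -3; 3/2 -3 -18; 0 0 1]
T5·…·T1 = [-2 0 -3; 11/2 -3 -12; 0 0 1]
T6·…·T1 = [-2 0 -3; 13/2 -3 -21/2; 0 0 1]

T = [-2 0 -3; 13/2 -3 -21/2; 0 0 1]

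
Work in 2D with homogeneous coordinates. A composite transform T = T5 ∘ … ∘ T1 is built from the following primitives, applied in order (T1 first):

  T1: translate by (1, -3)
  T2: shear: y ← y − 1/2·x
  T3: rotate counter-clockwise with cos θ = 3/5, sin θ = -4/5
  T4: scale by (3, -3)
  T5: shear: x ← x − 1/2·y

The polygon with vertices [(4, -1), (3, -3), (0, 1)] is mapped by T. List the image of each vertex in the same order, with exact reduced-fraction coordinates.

T1 translate by (1, -3): (4, -1) → (5, -4); (3, -3) → (4, -6); (0, 1) → (1, -2)
T2 shear: y ← y − 1/2·x: (5, -4) → (5, -13/2); (4, -6) → (4, -8); (1, -2) → (1, -5/2)
T3 rotate counter-clockwise with cos θ = 3/5, sin θ = -4/5: (5, -13/2) → (-11/5, -79/10); (4, -8) → (-4, -8); (1, -5/2) → (-7/5, -23/10)
T4 scale by (3, -3): (-11/5, -79/10) → (-33/5, 237/10); (-4, -8) → (-12, 24); (-7/5, -23/10) → (-21/5, 69/10)
T5 shear: x ← x − 1/2·y: (-33/5, 237/10) → (-369/20, 237/10); (-12, 24) → (-24, 24); (-21/5, 69/10) → (-153/20, 69/10)

image vertices: (-369/20, 237/10), (-24, 24), (-153/20, 69/10)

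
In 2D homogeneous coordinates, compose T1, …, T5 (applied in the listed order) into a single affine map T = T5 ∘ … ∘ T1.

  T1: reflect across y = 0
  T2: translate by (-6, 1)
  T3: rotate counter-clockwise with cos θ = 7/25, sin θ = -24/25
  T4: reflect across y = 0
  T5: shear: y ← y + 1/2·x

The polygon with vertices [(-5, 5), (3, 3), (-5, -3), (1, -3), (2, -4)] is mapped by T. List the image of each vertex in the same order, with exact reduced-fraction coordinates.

T1 reflect across y = 0: (-5, 5) → (-5, -5); (3, 3) → (3, -3); (-5, -3) → (-5, 3); (1, -3) → (1, 3); (2, -4) → (2, 4)
T2 translate by (-6, 1): (-5, -5) → (-11, -4); (3, -3) → (-3, -2); (-5, 3) → (-11, 4); (1, 3) → (-5, 4); (2, 4) → (-4, 5)
T3 rotate counter-clockwise with cos θ = 7/25, sin θ = -24/25: (-11, -4) → (-173/25, 236/25); (-3, -2) → (-69/25, 58/25); (-11, 4) → (19/25, 292/25); (-5, 4) → (61/25, 148/25); (-4, 5) → (92/25, 131/25)
T4 reflect across y = 0: (-173/25, 236/25) → (-173/25, -236/25); (-69/25, 58/25) → (-69/25, -58/25); (19/25, 292/25) → (19/25, -292/25); (61/25, 148/25) → (61/25, -148/25); (92/25, 131/25) → (92/25, -131/25)
T5 shear: y ← y + 1/2·x: (-173/25, -236/25) → (-173/25, -129/10); (-69/25, -58/25) → (-69/25, -37/10); (19/25, -292/25) → (19/25, -113/10); (61/25, -148/25) → (61/25, -47/10); (92/25, -131/25) → (92/25, -17/5)

image vertices: (-173/25, -129/10), (-69/25, -37/10), (19/25, -113/10), (61/25, -47/10), (92/25, -17/5)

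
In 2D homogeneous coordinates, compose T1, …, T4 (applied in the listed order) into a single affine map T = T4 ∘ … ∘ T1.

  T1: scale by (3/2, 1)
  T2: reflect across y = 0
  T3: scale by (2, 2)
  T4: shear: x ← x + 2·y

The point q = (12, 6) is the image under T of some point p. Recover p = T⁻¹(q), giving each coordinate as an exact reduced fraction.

T1 = [3/2 0 0; 0 1 0; 0 0 1]
T2·T1 = [3/2 0 0; 0 -1 0; 0 0 1]
T3·…·T1 = [3 0 0; 0 -2 0; 0 0 1]
T4·…·T1 = [3 -4 0; 0 -2 0; 0 0 1]
det M = -6; M⁻¹ = [1/3 -2/3 0; 0 -1/2 0; 0 0 1]
M⁻¹ · (12, 6)ᵀ = (0, -3)ᵀ

p = (0, -3)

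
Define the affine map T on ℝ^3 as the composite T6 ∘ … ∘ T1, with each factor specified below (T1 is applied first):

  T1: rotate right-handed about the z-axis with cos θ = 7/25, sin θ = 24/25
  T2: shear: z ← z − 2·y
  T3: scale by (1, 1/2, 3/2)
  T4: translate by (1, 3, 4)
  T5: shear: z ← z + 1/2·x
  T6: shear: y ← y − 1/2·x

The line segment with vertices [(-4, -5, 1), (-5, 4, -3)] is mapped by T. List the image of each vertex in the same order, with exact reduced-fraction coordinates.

T1 rotate right-handed about the z-axis with cos θ = 7/25, sin θ = 24/25: (-4, -5, 1) → (92/25, -131/25, 1); (-5, 4, -3) → (-131/25, -92/25, -3)
T2 shear: z ← z − 2·y: (92/25, -131/25, 1) → (92/25, -131/25, 287/25); (-131/25, -92/25, -3) → (-131/25, -92/25, 109/25)
T3 scale by (1, 1/2, 3/2): (92/25, -131/25, 287/25) → (92/25, -131/50, 861/50); (-131/25, -92/25, 109/25) → (-131/25, -46/25, 327/50)
T4 translate by (1, 3, 4): (92/25, -131/50, 861/50) → (117/25, 19/50, 1061/50); (-131/25, -46/25, 327/50) → (-106/25, 29/25, 527/50)
T5 shear: z ← z + 1/2·x: (117/25, 19/50, 1061/50) → (117/25, 19/50, 589/25); (-106/25, 29/25, 527/50) → (-106/25, 29/25, 421/50)
T6 shear: y ← y − 1/2·x: (117/25, 19/50, 589/25) → (117/25, -49/25, 589/25); (-106/25, 29/25, 421/50) → (-106/25, 82/25, 421/50)

image vertices: (117/25, -49/25, 589/25), (-106/25, 82/25, 421/50)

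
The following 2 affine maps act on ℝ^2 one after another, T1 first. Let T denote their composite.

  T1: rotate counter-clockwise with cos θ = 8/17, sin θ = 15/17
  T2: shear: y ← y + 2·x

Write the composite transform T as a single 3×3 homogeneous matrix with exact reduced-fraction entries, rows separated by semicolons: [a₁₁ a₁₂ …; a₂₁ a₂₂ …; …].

T = [8/17 -15/17 0; 31/17 -22/17 0; 0 0 1]

T1 = [8/17 -15/17 0; 15/17 8/17 0; 0 0 1]
T2·T1 = [8/17 -15/17 0; 31/17 -22/17 0; 0 0 1]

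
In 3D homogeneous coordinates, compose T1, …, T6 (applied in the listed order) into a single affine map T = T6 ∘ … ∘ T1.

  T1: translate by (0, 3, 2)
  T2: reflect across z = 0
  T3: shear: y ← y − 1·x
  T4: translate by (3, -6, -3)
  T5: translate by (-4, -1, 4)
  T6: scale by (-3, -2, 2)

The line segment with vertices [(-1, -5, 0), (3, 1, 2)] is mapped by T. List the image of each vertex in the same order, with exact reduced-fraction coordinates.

image vertices: (6, 16, -2), (-6, 12, -6)

T1 translate by (0, 3, 2): (-1, -5, 0) → (-1, -2, 2); (3, 1, 2) → (3, 4, 4)
T2 reflect across z = 0: (-1, -2, 2) → (-1, -2, -2); (3, 4, 4) → (3, 4, -4)
T3 shear: y ← y − 1·x: (-1, -2, -2) → (-1, -1, -2); (3, 4, -4) → (3, 1, -4)
T4 translate by (3, -6, -3): (-1, -1, -2) → (2, -7, -5); (3, 1, -4) → (6, -5, -7)
T5 translate by (-4, -1, 4): (2, -7, -5) → (-2, -8, -1); (6, -5, -7) → (2, -6, -3)
T6 scale by (-3, -2, 2): (-2, -8, -1) → (6, 16, -2); (2, -6, -3) → (-6, 12, -6)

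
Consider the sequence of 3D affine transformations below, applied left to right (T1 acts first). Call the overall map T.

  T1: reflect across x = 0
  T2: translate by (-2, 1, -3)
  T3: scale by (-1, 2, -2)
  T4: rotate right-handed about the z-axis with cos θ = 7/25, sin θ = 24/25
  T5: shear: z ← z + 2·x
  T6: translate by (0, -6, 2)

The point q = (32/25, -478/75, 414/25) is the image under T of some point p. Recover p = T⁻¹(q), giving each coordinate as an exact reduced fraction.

T1 = [-1 0 0 0; 0 1 0 0; 0 0 1 0; 0 0 0 1]
T2·T1 = [-1 0 0 -2; 0 1 0 1; 0 0 1 -3; 0 0 0 1]
T3·…·T1 = [1 0 0 2; 0 2 0 2; 0 0 -2 6; 0 0 0 1]
T4·…·T1 = [7/25 -48/25 0 -34/25; 24/25 14/25 0 62/25; 0 0 -2 6; 0 0 0 1]
T5·…·T1 = [7/25 -48/25 0 -34/25; 24/25 14/25 0 62/25; 14/25 -96/25 -2 82/25; 0 0 0 1]
T6·…·T1 = [7/25 -48/25 0 -34/25; 24/25 14/25 0 -88/25; 14/25 -96/25 -2 132/25; 0 0 0 1]
det M = -4; M⁻¹ = [7/25 24/25 0 94/25; -12/25 7/50 0 -4/25; 1 0 -1/2 4; 0 0 0 1]
M⁻¹ · (32/25, -478/75, 414/25)ᵀ = (-2, -5/3, -3)ᵀ

p = (-2, -5/3, -3)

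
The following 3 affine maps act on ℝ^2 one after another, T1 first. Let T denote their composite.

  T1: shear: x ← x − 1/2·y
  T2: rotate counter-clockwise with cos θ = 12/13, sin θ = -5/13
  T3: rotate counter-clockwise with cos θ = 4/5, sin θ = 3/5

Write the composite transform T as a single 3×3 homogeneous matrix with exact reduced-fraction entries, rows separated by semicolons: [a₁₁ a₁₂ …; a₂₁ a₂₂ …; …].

T1 = [1 -1/2 0; 0 1 0; 0 0 1]
T2·T1 = [12/13 -1/13 0; -5/13 29/26 0; 0 0 1]
T3·…·T1 = [63/65 -19/26 0; 16/65 11/13 0; 0 0 1]

T = [63/65 -19/26 0; 16/65 11/13 0; 0 0 1]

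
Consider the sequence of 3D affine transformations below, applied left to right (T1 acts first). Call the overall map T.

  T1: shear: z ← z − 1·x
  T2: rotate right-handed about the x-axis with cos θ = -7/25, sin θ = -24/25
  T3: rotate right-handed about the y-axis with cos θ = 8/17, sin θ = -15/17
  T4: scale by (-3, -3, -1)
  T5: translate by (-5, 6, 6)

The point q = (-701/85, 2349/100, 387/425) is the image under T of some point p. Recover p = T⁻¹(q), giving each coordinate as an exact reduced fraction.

p = (5, 1/4, -1)

T1 = [1 0 0 0; 0 1 0 0; -1 0 1 0; 0 0 0 1]
T2·T1 = [1 0 0 0; -24/25 -7/25 24/25 0; 7/25 -24/25 -7/25 0; 0 0 0 1]
T3·…·T1 = [19/85 72/85 21/85 0; -24/25 -7/25 24/25 0; 431/425 -192/425 -56/425 0; 0 0 0 1]
T4·…·T1 = [-57/85 -216/85 -63/85 0; 72/25 21/25 -72/25 0; -431/425 192/425 56/425 0; 0 0 0 1]
T5·…·T1 = [-57/85 -216/85 -63/85 -5; 72/25 21/25 -72/25 6; -431/425 192/425 56/425 6; 0 0 0 1]
det M = -9; M⁻¹ = [-8/51 0 -15/17 230/51; -24/85 7/75 192/425 -398/85; -61/255 -8/25 -319/425 1333/255; 0 0 0 1]
M⁻¹ · (-701/85, 2349/100, 387/425)ᵀ = (5, 1/4, -1)ᵀ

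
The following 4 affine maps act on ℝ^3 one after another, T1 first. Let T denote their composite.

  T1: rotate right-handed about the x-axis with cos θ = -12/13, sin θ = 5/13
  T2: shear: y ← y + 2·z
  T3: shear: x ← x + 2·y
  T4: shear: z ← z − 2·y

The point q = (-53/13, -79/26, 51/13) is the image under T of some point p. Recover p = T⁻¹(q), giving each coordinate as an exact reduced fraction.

T1 = [1 0 0 0; 0 -12/13 -5/13 0; 0 5/13 -12/13 0; 0 0 0 1]
T2·T1 = [1 0 0 0; 0 -2/13 -29/13 0; 0 5/13 -12/13 0; 0 0 0 1]
T3·…·T1 = [1 -4/13 -58/13 0; 0 -2/13 -29/13 0; 0 5/13 -12/13 0; 0 0 0 1]
T4·…·T1 = [1 -4/13 -58/13 0; 0 -2/13 -29/13 0; 0 9/13 46/13 0; 0 0 0 1]
det M = 1; M⁻¹ = [1 -2 0 0; 0 46/13 29/13 0; 0 -9/13 -2/13 0; 0 0 0 1]
M⁻¹ · (-53/13, -79/26, 51/13)ᵀ = (2, -2, 3/2)ᵀ

p = (2, -2, 3/2)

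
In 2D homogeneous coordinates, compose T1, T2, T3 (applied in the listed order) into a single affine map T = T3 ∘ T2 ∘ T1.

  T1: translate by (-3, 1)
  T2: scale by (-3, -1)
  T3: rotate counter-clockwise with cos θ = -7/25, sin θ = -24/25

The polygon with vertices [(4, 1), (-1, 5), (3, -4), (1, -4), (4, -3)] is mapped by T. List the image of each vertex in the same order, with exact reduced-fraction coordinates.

image vertices: (-27/25, 86/25), (-228/25, -246/25), (72/25, -21/25), (6/5, -33/5), (69/25, 58/25)

T1 translate by (-3, 1): (4, 1) → (1, 2); (-1, 5) → (-4, 6); (3, -4) → (0, -3); (1, -4) → (-2, -3); (4, -3) → (1, -2)
T2 scale by (-3, -1): (1, 2) → (-3, -2); (-4, 6) → (12, -6); (0, -3) → (0, 3); (-2, -3) → (6, 3); (1, -2) → (-3, 2)
T3 rotate counter-clockwise with cos θ = -7/25, sin θ = -24/25: (-3, -2) → (-27/25, 86/25); (12, -6) → (-228/25, -246/25); (0, 3) → (72/25, -21/25); (6, 3) → (6/5, -33/5); (-3, 2) → (69/25, 58/25)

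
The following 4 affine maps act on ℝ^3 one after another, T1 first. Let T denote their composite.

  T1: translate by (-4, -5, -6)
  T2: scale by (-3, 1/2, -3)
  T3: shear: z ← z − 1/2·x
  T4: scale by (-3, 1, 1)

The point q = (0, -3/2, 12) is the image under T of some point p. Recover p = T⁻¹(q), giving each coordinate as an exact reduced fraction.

T1 = [1 0 0 -4; 0 1 0 -5; 0 0 1 -6; 0 0 0 1]
T2·T1 = [-3 0 0 12; 0 1/2 0 -5/2; 0 0 -3 18; 0 0 0 1]
T3·…·T1 = [-3 0 0 12; 0 1/2 0 -5/2; 3/2 0 -3 12; 0 0 0 1]
T4·…·T1 = [9 0 0 -36; 0 1/2 0 -5/2; 3/2 0 -3 12; 0 0 0 1]
det M = -27/2; M⁻¹ = [1/9 0 0 4; 0 2 0 5; 1/18 0 -1/3 6; 0 0 0 1]
M⁻¹ · (0, -3/2, 12)ᵀ = (4, 2, 2)ᵀ

p = (4, 2, 2)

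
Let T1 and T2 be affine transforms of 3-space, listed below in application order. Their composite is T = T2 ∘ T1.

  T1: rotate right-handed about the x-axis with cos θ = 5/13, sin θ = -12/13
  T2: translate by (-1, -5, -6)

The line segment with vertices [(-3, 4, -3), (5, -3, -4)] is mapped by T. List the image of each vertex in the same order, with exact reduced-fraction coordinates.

image vertices: (-4, -81/13, -141/13), (4, -128/13, -62/13)

T1 rotate right-handed about the x-axis with cos θ = 5/13, sin θ = -12/13: (-3, 4, -3) → (-3, -16/13, -63/13); (5, -3, -4) → (5, -63/13, 16/13)
T2 translate by (-1, -5, -6): (-3, -16/13, -63/13) → (-4, -81/13, -141/13); (5, -63/13, 16/13) → (4, -128/13, -62/13)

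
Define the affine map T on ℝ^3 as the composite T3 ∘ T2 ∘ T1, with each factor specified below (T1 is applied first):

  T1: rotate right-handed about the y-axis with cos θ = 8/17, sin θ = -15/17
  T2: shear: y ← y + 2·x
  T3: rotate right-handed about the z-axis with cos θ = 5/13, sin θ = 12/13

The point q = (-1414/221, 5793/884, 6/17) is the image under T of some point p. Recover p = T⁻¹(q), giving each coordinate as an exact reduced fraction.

p = (2, 5/4, -3)

T1 = [8/17 0 -15/17 0; 0 1 0 0; 15/17 0 8/17 0; 0 0 0 1]
T2·T1 = [8/17 0 -15/17 0; 16/17 1 -30/17 0; 15/17 0 8/17 0; 0 0 0 1]
T3·…·T1 = [-152/221 -12/13 285/221 0; 176/221 5/13 -330/221 0; 15/17 0 8/17 0; 0 0 0 1]
det M = 1; M⁻¹ = [40/221 96/221 15/17 0; -22/13 -19/13 0 0; -75/221 -180/221 8/17 0; 0 0 0 1]
M⁻¹ · (-1414/221, 5793/884, 6/17)ᵀ = (2, 5/4, -3)ᵀ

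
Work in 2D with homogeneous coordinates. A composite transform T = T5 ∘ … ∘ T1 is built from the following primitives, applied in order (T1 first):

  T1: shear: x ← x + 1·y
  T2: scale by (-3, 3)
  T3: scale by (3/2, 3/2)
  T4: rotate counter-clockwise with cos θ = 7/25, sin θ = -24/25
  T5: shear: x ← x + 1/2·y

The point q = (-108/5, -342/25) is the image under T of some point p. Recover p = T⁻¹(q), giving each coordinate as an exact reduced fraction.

T1 = [1 1 0; 0 1 0; 0 0 1]
T2·T1 = [-3 -3 0; 0 3 0; 0 0 1]
T3·…·T1 = [-9/2 -9/2 0; 0 9/2 0; 0 0 1]
T4·…·T1 = [-63/50 153/50 0; 108/25 279/50 0; 0 0 1]
T5·…·T1 = [9/10 117/20 0; 108/25 279/50 0; 0 0 1]
det M = -81/4; M⁻¹ = [-62/225 13/45 0; 16/75 -2/45 0; 0 0 1]
M⁻¹ · (-108/5, -342/25)ᵀ = (2, -4)ᵀ

p = (2, -4)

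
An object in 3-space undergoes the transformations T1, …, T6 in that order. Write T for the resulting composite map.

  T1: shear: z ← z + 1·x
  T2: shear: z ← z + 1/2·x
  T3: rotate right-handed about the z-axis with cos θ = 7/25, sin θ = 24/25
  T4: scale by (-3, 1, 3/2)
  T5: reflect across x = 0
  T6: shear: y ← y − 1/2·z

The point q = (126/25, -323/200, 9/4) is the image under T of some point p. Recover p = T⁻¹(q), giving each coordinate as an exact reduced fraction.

T1 = [1 0 0 0; 0 1 0 0; 1 0 1 0; 0 0 0 1]
T2·T1 = [1 0 0 0; 0 1 0 0; 3/2 0 1 0; 0 0 0 1]
T3·…·T1 = [7/25 -24/25 0 0; 24/25 7/25 0 0; 3/2 0 1 0; 0 0 0 1]
T4·…·T1 = [-21/25 72/25 0 0; 24/25 7/25 0 0; 9/4 0 3/2 0; 0 0 0 1]
T5·…·T1 = [21/25 -72/25 0 0; 24/25 7/25 0 0; 9/4 0 3/2 0; 0 0 0 1]
T6·…·T1 = [21/25 -72/25 0 0; -33/200 7/25 -3/4 0; 9/4 0 3/2 0; 0 0 0 1]
det M = 9/2; M⁻¹ = [7/75 24/25 12/25 0; -8/25 7/25 7/50 0; -7/50 -36/25 -4/75 0; 0 0 0 1]
M⁻¹ · (126/25, -323/200, 9/4)ᵀ = (0, -7/4, 3/2)ᵀ

p = (0, -7/4, 3/2)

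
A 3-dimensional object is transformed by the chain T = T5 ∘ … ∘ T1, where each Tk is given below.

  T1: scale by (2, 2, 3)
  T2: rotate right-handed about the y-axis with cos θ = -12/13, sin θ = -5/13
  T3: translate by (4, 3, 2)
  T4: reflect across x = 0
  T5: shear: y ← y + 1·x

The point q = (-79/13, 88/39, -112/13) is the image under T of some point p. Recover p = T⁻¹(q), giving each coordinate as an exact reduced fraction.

p = (-3, 8/3, 3)

T1 = [2 0 0 0; 0 2 0 0; 0 0 3 0; 0 0 0 1]
T2·T1 = [-24/13 0 -15/13 0; 0 2 0 0; 10/13 0 -36/13 0; 0 0 0 1]
T3·…·T1 = [-24/13 0 -15/13 4; 0 2 0 3; 10/13 0 -36/13 2; 0 0 0 1]
T4·…·T1 = [24/13 0 15/13 -4; 0 2 0 3; 10/13 0 -36/13 2; 0 0 0 1]
T5·…·T1 = [24/13 0 15/13 -4; 24/13 2 15/13 -1; 10/13 0 -36/13 2; 0 0 0 1]
det M = -12; M⁻¹ = [6/13 0 5/26 19/13; -1/2 1/2 0 -3/2; 5/39 0 -4/13 44/39; 0 0 0 1]
M⁻¹ · (-79/13, 88/39, -112/13)ᵀ = (-3, 8/3, 3)ᵀ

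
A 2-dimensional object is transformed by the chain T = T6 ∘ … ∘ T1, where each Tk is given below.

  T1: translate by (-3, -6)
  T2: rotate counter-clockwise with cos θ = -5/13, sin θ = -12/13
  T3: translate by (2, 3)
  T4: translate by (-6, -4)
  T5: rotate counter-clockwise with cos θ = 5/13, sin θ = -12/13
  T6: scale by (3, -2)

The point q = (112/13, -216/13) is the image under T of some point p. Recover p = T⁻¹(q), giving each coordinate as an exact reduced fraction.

T1 = [1 0 -3; 0 1 -6; 0 0 1]
T2·T1 = [-5/13 12/13 -57/13; -12/13 -5/13 66/13; 0 0 1]
T3·…·T1 = [-5/13 12/13 -31/13; -12/13 -5/13 105/13; 0 0 1]
T4·…·T1 = [-5/13 12/13 -109/13; -12/13 -5/13 53/13; 0 0 1]
T5·…·T1 = [-1 0 7/13; 0 -1 121/13; 0 0 1]
T6·…·T1 = [-3 0 21/13; 0 2 -242/13; 0 0 1]
det M = -6; M⁻¹ = [-1/3 0 7/13; 0 1/2 121/13; 0 0 1]
M⁻¹ · (112/13, -216/13)ᵀ = (-7/3, 1)ᵀ

p = (-7/3, 1)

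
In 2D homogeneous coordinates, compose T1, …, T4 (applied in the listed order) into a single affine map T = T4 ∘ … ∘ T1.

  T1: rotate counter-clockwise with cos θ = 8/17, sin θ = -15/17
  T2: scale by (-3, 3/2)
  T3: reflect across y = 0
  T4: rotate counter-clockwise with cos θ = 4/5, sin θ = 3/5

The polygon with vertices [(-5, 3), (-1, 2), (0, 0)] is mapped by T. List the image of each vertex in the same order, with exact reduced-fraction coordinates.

image vertices: (771/170, -639/85), (-249/170, -384/85), (0, 0)

T1 rotate counter-clockwise with cos θ = 8/17, sin θ = -15/17: (-5, 3) → (5/17, 99/17); (-1, 2) → (22/17, 31/17); (0, 0) → (0, 0)
T2 scale by (-3, 3/2): (5/17, 99/17) → (-15/17, 297/34); (22/17, 31/17) → (-66/17, 93/34); (0, 0) → (0, 0)
T3 reflect across y = 0: (-15/17, 297/34) → (-15/17, -297/34); (-66/17, 93/34) → (-66/17, -93/34); (0, 0) → (0, 0)
T4 rotate counter-clockwise with cos θ = 4/5, sin θ = 3/5: (-15/17, -297/34) → (771/170, -639/85); (-66/17, -93/34) → (-249/170, -384/85); (0, 0) → (0, 0)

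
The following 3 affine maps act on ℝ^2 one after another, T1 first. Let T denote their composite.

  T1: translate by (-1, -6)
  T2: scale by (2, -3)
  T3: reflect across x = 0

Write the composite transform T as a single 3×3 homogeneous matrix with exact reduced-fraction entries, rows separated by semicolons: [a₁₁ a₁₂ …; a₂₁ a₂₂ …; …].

T = [-2 0 2; 0 -3 18; 0 0 1]

T1 = [1 0 -1; 0 1 -6; 0 0 1]
T2·T1 = [2 0 -2; 0 -3 18; 0 0 1]
T3·…·T1 = [-2 0 2; 0 -3 18; 0 0 1]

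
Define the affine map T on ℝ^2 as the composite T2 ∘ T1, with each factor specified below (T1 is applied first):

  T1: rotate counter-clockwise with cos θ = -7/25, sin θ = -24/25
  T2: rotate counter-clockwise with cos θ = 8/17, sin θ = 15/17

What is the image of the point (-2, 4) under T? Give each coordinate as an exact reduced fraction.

T(p) = (116/85, 362/85)

T1 rotate counter-clockwise with cos θ = -7/25, sin θ = -24/25: (-2, 4) → (22/5, 4/5)
T2 rotate counter-clockwise with cos θ = 8/17, sin θ = 15/17: (22/5, 4/5) → (116/85, 362/85)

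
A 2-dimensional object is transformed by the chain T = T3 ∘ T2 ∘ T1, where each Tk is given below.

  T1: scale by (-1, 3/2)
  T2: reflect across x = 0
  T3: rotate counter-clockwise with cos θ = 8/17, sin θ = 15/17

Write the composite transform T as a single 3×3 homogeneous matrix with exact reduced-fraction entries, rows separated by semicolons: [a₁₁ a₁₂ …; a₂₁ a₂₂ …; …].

T = [8/17 -45/34 0; 15/17 12/17 0; 0 0 1]

T1 = [-1 0 0; 0 3/2 0; 0 0 1]
T2·T1 = [1 0 0; 0 3/2 0; 0 0 1]
T3·…·T1 = [8/17 -45/34 0; 15/17 12/17 0; 0 0 1]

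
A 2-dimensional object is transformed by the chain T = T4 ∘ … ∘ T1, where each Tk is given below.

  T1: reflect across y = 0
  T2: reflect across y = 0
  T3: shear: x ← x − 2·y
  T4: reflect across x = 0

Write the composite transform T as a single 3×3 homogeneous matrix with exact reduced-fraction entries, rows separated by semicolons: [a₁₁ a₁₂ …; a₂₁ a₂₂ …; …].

T1 = [1 0 0; 0 -1 0; 0 0 1]
T2·T1 = [1 0 0; 0 1 0; 0 0 1]
T3·…·T1 = [1 -2 0; 0 1 0; 0 0 1]
T4·…·T1 = [-1 2 0; 0 1 0; 0 0 1]

T = [-1 2 0; 0 1 0; 0 0 1]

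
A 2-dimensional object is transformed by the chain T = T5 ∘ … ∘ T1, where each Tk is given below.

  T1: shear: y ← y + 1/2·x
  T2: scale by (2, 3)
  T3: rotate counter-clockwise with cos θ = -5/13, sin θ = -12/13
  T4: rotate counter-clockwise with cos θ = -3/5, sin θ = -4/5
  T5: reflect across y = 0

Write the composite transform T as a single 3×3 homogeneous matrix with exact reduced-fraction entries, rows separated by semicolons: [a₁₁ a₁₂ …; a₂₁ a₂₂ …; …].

T1 = [1 0 0; 1/2 1 0; 0 0 1]
T2·T1 = [2 0 0; 3/2 3 0; 0 0 1]
T3·…·T1 = [8/13 36/13 0; -63/26 -15/13 0; 0 0 1]
T4·…·T1 = [-30/13 -168/65 0; 25/26 -99/65 0; 0 0 1]
T5·…·T1 = [-30/13 -168/65 0; -25/26 99/65 0; 0 0 1]

T = [-30/13 -168/65 0; -25/26 99/65 0; 0 0 1]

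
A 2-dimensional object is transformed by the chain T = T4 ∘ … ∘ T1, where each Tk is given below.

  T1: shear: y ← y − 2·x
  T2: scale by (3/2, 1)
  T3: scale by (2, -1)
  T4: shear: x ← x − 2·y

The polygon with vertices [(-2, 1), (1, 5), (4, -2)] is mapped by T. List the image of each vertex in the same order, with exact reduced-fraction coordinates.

T1 shear: y ← y − 2·x: (-2, 1) → (-2, 5); (1, 5) → (1, 3); (4, -2) → (4, -10)
T2 scale by (3/2, 1): (-2, 5) → (-3, 5); (1, 3) → (3/2, 3); (4, -10) → (6, -10)
T3 scale by (2, -1): (-3, 5) → (-6, -5); (3/2, 3) → (3, -3); (6, -10) → (12, 10)
T4 shear: x ← x − 2·y: (-6, -5) → (4, -5); (3, -3) → (9, -3); (12, 10) → (-8, 10)

image vertices: (4, -5), (9, -3), (-8, 10)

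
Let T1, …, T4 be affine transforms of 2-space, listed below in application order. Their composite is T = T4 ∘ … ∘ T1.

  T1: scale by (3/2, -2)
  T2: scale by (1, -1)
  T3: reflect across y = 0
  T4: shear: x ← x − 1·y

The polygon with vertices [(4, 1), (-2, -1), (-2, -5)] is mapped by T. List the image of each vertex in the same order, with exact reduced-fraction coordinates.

T1 scale by (3/2, -2): (4, 1) → (6, -2); (-2, -1) → (-3, 2); (-2, -5) → (-3, 10)
T2 scale by (1, -1): (6, -2) → (6, 2); (-3, 2) → (-3, -2); (-3, 10) → (-3, -10)
T3 reflect across y = 0: (6, 2) → (6, -2); (-3, -2) → (-3, 2); (-3, -10) → (-3, 10)
T4 shear: x ← x − 1·y: (6, -2) → (8, -2); (-3, 2) → (-5, 2); (-3, 10) → (-13, 10)

image vertices: (8, -2), (-5, 2), (-13, 10)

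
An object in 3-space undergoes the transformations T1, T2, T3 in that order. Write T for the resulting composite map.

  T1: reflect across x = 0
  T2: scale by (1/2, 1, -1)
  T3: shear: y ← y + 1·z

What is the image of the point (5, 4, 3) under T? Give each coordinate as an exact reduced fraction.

T1 reflect across x = 0: (5, 4, 3) → (-5, 4, 3)
T2 scale by (1/2, 1, -1): (-5, 4, 3) → (-5/2, 4, -3)
T3 shear: y ← y + 1·z: (-5/2, 4, -3) → (-5/2, 1, -3)

T(p) = (-5/2, 1, -3)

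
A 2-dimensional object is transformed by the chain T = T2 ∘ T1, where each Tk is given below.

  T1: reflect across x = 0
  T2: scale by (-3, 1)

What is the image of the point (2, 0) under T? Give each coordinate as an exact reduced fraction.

T(p) = (6, 0)

T1 reflect across x = 0: (2, 0) → (-2, 0)
T2 scale by (-3, 1): (-2, 0) → (6, 0)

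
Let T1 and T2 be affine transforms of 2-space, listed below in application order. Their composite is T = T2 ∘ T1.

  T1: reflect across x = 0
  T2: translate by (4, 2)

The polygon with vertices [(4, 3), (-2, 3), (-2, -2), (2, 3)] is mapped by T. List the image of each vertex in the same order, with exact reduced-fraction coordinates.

image vertices: (0, 5), (6, 5), (6, 0), (2, 5)

T1 reflect across x = 0: (4, 3) → (-4, 3); (-2, 3) → (2, 3); (-2, -2) → (2, -2); (2, 3) → (-2, 3)
T2 translate by (4, 2): (-4, 3) → (0, 5); (2, 3) → (6, 5); (2, -2) → (6, 0); (-2, 3) → (2, 5)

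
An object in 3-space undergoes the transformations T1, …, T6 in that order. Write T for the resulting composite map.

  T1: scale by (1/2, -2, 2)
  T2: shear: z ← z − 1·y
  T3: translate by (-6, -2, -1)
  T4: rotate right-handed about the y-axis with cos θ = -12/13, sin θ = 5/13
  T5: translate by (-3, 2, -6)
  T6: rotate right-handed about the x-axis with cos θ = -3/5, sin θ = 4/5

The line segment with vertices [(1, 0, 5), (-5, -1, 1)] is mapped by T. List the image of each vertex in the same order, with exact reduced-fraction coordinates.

image vertices: (72/13, 634/65, 951/130), (58/13, 16/65, 349/130)

T1 scale by (1/2, -2, 2): (1, 0, 5) → (1/2, 0, 10); (-5, -1, 1) → (-5/2, 2, 2)
T2 shear: z ← z − 1·y: (1/2, 0, 10) → (1/2, 0, 10); (-5/2, 2, 2) → (-5/2, 2, 0)
T3 translate by (-6, -2, -1): (1/2, 0, 10) → (-11/2, -2, 9); (-5/2, 2, 0) → (-17/2, 0, -1)
T4 rotate right-handed about the y-axis with cos θ = -12/13, sin θ = 5/13: (-11/2, -2, 9) → (111/13, -2, -161/26); (-17/2, 0, -1) → (97/13, 0, 109/26)
T5 translate by (-3, 2, -6): (111/13, -2, -161/26) → (72/13, 0, -317/26); (97/13, 0, 109/26) → (58/13, 2, -47/26)
T6 rotate right-handed about the x-axis with cos θ = -3/5, sin θ = 4/5: (72/13, 0, -317/26) → (72/13, 634/65, 951/130); (58/13, 2, -47/26) → (58/13, 16/65, 349/130)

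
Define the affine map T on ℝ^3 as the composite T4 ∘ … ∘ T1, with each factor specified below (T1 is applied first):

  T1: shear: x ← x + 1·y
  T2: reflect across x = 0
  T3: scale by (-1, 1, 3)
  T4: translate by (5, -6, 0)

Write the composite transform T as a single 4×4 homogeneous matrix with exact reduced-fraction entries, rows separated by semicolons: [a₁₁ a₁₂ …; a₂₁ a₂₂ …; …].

T = [1 1 0 5; 0 1 0 -6; 0 0 3 0; 0 0 0 1]

T1 = [1 1 0 0; 0 1 0 0; 0 0 1 0; 0 0 0 1]
T2·T1 = [-1 -1 0 0; 0 1 0 0; 0 0 1 0; 0 0 0 1]
T3·…·T1 = [1 1 0 0; 0 1 0 0; 0 0 3 0; 0 0 0 1]
T4·…·T1 = [1 1 0 5; 0 1 0 -6; 0 0 3 0; 0 0 0 1]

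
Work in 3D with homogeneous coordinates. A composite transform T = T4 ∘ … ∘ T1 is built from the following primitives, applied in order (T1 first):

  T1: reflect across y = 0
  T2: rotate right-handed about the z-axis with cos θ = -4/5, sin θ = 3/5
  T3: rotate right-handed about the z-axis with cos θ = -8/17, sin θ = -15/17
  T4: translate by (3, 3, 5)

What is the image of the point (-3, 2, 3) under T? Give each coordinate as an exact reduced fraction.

T(p) = (96/85, -7/85, 8)

T1 reflect across y = 0: (-3, 2, 3) → (-3, -2, 3)
T2 rotate right-handed about the z-axis with cos θ = -4/5, sin θ = 3/5: (-3, -2, 3) → (18/5, -1/5, 3)
T3 rotate right-handed about the z-axis with cos θ = -8/17, sin θ = -15/17: (18/5, -1/5, 3) → (-159/85, -262/85, 3)
T4 translate by (3, 3, 5): (-159/85, -262/85, 3) → (96/85, -7/85, 8)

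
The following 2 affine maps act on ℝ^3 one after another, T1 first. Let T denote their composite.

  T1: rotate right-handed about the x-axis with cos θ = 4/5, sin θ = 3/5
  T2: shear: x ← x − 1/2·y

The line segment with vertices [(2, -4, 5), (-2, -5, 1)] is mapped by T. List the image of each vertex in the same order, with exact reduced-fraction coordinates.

image vertices: (51/10, -31/5, 8/5), (3/10, -23/5, -11/5)

T1 rotate right-handed about the x-axis with cos θ = 4/5, sin θ = 3/5: (2, -4, 5) → (2, -31/5, 8/5); (-2, -5, 1) → (-2, -23/5, -11/5)
T2 shear: x ← x − 1/2·y: (2, -31/5, 8/5) → (51/10, -31/5, 8/5); (-2, -23/5, -11/5) → (3/10, -23/5, -11/5)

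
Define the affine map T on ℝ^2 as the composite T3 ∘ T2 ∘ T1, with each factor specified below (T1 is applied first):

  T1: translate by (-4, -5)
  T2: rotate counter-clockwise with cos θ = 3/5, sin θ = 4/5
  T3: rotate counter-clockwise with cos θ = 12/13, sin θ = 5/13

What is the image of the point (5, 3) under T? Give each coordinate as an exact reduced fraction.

T1 translate by (-4, -5): (5, 3) → (1, -2)
T2 rotate counter-clockwise with cos θ = 3/5, sin θ = 4/5: (1, -2) → (11/5, -2/5)
T3 rotate counter-clockwise with cos θ = 12/13, sin θ = 5/13: (11/5, -2/5) → (142/65, 31/65)

T(p) = (142/65, 31/65)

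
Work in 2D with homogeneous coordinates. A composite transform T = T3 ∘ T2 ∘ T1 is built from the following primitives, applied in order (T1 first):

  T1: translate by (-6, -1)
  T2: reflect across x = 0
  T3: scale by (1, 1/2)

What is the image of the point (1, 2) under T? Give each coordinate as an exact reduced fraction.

T(p) = (5, 1/2)

T1 translate by (-6, -1): (1, 2) → (-5, 1)
T2 reflect across x = 0: (-5, 1) → (5, 1)
T3 scale by (1, 1/2): (5, 1) → (5, 1/2)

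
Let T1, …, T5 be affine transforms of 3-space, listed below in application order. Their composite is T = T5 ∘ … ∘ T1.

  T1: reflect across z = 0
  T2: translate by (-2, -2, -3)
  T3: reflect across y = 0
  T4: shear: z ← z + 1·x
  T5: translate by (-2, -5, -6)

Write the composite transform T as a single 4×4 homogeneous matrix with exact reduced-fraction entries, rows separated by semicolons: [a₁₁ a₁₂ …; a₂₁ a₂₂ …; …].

T = [1 0 0 -4; 0 -1 0 -3; 1 0 -1 -11; 0 0 0 1]

T1 = [1 0 0 0; 0 1 0 0; 0 0 -1 0; 0 0 0 1]
T2·T1 = [1 0 0 -2; 0 1 0 -2; 0 0 -1 -3; 0 0 0 1]
T3·…·T1 = [1 0 0 -2; 0 -1 0 2; 0 0 -1 -3; 0 0 0 1]
T4·…·T1 = [1 0 0 -2; 0 -1 0 2; 1 0 -1 -5; 0 0 0 1]
T5·…·T1 = [1 0 0 -4; 0 -1 0 -3; 1 0 -1 -11; 0 0 0 1]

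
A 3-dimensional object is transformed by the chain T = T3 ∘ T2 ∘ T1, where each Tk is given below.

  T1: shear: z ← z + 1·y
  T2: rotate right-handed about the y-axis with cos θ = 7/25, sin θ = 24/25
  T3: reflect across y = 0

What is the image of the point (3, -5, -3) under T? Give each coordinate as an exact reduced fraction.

T1 shear: z ← z + 1·y: (3, -5, -3) → (3, -5, -8)
T2 rotate right-handed about the y-axis with cos θ = 7/25, sin θ = 24/25: (3, -5, -8) → (-171/25, -5, -128/25)
T3 reflect across y = 0: (-171/25, -5, -128/25) → (-171/25, 5, -128/25)

T(p) = (-171/25, 5, -128/25)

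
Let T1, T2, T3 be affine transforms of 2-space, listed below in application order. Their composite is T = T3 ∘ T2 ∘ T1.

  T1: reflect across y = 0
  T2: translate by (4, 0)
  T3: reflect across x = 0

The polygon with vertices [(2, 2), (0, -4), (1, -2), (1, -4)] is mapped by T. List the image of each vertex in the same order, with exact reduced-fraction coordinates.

image vertices: (-6, -2), (-4, 4), (-5, 2), (-5, 4)

T1 reflect across y = 0: (2, 2) → (2, -2); (0, -4) → (0, 4); (1, -2) → (1, 2); (1, -4) → (1, 4)
T2 translate by (4, 0): (2, -2) → (6, -2); (0, 4) → (4, 4); (1, 2) → (5, 2); (1, 4) → (5, 4)
T3 reflect across x = 0: (6, -2) → (-6, -2); (4, 4) → (-4, 4); (5, 2) → (-5, 2); (5, 4) → (-5, 4)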